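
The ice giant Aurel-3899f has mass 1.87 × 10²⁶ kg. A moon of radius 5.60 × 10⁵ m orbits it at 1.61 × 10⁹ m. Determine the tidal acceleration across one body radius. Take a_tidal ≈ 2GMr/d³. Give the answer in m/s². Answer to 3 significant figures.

3.35 × 10⁻⁶ m/s²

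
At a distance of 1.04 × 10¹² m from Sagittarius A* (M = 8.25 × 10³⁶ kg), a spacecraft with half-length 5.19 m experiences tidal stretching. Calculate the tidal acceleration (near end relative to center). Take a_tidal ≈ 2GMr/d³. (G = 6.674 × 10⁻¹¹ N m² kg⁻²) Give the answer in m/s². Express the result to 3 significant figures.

5.08 × 10⁻⁹ m/s²

a_tidal = 2GMr/d³
        = 2 × (6.674 × 10⁻¹¹) × (8.25 × 10³⁶) × (5.19) / (1.04 × 10¹²)³
        = 5.08 × 10⁻⁹ m/s²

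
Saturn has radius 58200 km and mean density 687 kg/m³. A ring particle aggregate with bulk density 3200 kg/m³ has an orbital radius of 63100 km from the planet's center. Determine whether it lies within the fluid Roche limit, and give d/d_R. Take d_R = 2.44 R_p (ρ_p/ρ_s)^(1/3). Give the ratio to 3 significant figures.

d_R = 2.44 × (58200 km) × (687/3200)^(1/3) = 85030 km
d/d_R = (63100) / (85030) = 0.742
Since d/d_R < 1, the body is inside the Roche limit.

inside; d/d_R ≈ 0.742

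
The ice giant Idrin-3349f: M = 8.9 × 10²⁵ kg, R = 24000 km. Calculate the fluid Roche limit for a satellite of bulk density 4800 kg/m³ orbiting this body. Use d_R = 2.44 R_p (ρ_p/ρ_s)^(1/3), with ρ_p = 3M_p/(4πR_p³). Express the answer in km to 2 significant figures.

40000 km

ρ_p = 3M_p/(4πR_p³) = 3 × (8.9 × 10²⁵) / (4π × (2.4 × 10⁷ m)³) = 1500 kg/m³
d_R = 2.44 × 24000 km × (1500/4800)^(1/3)
    = 40000 km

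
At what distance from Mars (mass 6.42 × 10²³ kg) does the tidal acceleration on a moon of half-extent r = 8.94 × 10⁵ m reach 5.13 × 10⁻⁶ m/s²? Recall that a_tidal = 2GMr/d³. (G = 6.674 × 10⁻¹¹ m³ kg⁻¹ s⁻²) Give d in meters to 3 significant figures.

2.46 × 10⁸ m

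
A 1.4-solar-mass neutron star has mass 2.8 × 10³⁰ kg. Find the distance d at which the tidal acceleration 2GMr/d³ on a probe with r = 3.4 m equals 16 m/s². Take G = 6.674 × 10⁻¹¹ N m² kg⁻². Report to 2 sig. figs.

2GMr/d³ = a_tidal  ⇒  d = (2GMr / a_tidal)^(1/3)
d = (2 × 6.674×10⁻¹¹ × (2.8 × 10³⁰) × (3.4) / (16))^(1/3)
  = 4.3 × 10⁶ m

4.3 × 10⁶ m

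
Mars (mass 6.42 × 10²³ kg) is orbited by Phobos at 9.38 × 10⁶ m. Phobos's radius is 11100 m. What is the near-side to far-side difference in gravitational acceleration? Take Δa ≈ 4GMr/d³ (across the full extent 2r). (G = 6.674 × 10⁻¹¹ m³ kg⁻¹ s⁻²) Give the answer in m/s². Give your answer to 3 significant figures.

The field gradient is 2GM/d³; across the full diameter 2r the difference is 4GMr/d³.
Δa = 4GMr/d³
   = 4 × (6.674 × 10⁻¹¹) × (6.42 × 10²³) × (11100) / (9.38 × 10⁶)³
   = 2.31 × 10⁻³ m/s²

2.31 × 10⁻³ m/s²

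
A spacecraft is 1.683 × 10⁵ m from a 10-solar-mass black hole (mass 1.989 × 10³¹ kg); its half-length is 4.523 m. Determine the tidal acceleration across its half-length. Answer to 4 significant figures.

Δg = 2GMr/d³
   = 2 × (6.674 × 10⁻¹¹) × (1.989 × 10³¹) × (4.523) / (1.683 × 10⁵)³
   = 2.519 × 10⁶ m/s²

2.519 × 10⁶ m/s²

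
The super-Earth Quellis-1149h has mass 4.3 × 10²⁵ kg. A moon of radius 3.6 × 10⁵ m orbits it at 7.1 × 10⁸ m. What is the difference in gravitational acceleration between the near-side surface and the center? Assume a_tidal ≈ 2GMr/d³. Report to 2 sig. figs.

Δg = 2GMr/d³
   = 2 × (6.674 × 10⁻¹¹) × (4.3 × 10²⁵) × (3.6 × 10⁵) / (7.1 × 10⁸)³
   = 5.8 × 10⁻⁶ m/s²

5.8 × 10⁻⁶ m/s²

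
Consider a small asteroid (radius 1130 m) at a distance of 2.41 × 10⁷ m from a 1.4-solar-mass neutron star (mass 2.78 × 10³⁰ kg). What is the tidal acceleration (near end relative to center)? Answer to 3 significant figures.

Differencing GM/(d−r)² and GM/d² to first order in r/d gives 2GMr/d³.
Δa = 2GMr/d³
   = 2 × (6.674 × 10⁻¹¹) × (2.78 × 10³⁰) × (1130) / (2.41 × 10⁷)³
   = 3.00 × 10¹ m/s²

3.00 × 10¹ m/s²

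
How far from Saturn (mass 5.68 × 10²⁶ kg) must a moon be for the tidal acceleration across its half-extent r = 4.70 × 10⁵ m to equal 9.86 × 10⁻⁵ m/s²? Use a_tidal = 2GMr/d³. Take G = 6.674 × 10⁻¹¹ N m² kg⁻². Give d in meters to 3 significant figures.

7.12 × 10⁸ m

2GMr/d³ = a_tidal  ⇒  d = (2GMr / a_tidal)^(1/3)
d = (2 × 6.674×10⁻¹¹ × (5.68 × 10²⁶) × (4.70 × 10⁵) / (9.86 × 10⁻⁵))^(1/3)
  = 7.12 × 10⁸ m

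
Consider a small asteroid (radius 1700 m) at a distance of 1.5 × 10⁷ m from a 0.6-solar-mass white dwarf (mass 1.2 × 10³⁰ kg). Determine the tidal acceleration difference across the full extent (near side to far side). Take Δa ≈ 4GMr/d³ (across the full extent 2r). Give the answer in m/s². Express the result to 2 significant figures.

a_tidal = 4GMr/d³
        = 4 × (6.674 × 10⁻¹¹) × (1.2 × 10³⁰) × (1700) / (1.5 × 10⁷)³
        = 1.6 × 10² m/s²

1.6 × 10² m/s²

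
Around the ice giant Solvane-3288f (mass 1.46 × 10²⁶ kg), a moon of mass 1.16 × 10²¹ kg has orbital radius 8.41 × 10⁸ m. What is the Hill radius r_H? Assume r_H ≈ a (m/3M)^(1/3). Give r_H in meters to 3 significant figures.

r_H ≈ a (m/3M)^(1/3)
    = (8.41 × 10⁸) × (1.16 × 10²¹ / (3 × 1.46 × 10²⁶))^(1/3)
    = 1.16 × 10⁷ m

1.16 × 10⁷ m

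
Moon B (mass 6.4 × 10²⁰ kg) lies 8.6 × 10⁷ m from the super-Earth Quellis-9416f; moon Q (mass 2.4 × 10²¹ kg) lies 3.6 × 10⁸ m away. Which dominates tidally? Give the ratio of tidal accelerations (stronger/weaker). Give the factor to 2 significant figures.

The tide-raising term goes as M/d³ (the gradient of a 1/d² field).
Moon B: (6.4 × 10²⁰) / (8.6 × 10⁷)³ = 1.006 × 10⁻³
Moon Q: (2.4 × 10²¹) / (3.6 × 10⁸)³ = 5.144 × 10⁻⁵
Ratio (larger/smaller) = 20

Moon B, by a factor of ≈ 20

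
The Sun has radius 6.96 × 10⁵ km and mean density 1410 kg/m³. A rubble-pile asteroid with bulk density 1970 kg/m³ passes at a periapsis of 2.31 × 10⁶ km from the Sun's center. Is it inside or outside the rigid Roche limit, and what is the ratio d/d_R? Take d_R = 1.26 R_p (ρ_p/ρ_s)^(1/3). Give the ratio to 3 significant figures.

outside; d/d_R ≈ 2.94

d_R = 1.26 × (6.96 × 10⁵ km) × (1410/1970)^(1/3) = 7.844 × 10⁵ km
d/d_R = (2.31 × 10⁶) / (7.844 × 10⁵) = 2.94
Since d/d_R > 1, the body is outside the Roche limit.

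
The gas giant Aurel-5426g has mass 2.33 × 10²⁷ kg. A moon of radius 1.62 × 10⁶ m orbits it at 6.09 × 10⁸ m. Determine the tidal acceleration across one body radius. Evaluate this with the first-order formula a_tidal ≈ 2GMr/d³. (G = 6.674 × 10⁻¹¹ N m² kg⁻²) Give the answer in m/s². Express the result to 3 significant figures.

2.23 × 10⁻³ m/s²

Δa = 2GMr/d³
   = 2 × (6.674 × 10⁻¹¹) × (2.33 × 10²⁷) × (1.62 × 10⁶) / (6.09 × 10⁸)³
   = 2.23 × 10⁻³ m/s²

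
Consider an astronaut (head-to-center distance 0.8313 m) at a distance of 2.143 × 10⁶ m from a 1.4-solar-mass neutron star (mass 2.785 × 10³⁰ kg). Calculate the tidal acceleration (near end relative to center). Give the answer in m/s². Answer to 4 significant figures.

Δg = 2GMr/d³
   = 2 × (6.674 × 10⁻¹¹) × (2.785 × 10³⁰) × (0.8313) / (2.143 × 10⁶)³
   = 3.140 × 10¹ m/s²

3.140 × 10¹ m/s²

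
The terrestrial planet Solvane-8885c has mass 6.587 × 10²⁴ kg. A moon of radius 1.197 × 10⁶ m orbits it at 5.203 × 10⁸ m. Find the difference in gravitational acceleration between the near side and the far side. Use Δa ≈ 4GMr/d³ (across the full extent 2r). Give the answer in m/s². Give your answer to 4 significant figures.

1.494 × 10⁻⁵ m/s²

a_tidal = 4GMr/d³
        = 4 × (6.674 × 10⁻¹¹) × (6.587 × 10²⁴) × (1.197 × 10⁶) / (5.203 × 10⁸)³
        = 1.494 × 10⁻⁵ m/s²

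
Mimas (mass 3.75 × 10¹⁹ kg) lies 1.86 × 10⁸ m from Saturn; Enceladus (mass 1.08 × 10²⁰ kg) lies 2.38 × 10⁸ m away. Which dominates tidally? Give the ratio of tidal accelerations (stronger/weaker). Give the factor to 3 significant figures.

The tide-raising term goes as M/d³ (the gradient of a 1/d² field).
Mimas: (3.75 × 10¹⁹) / (1.86 × 10⁸)³ = 5.828 × 10⁻⁶
Enceladus: (1.08 × 10²⁰) / (2.38 × 10⁸)³ = 8.011 × 10⁻⁶
Ratio (larger/smaller) = 1.37

Enceladus, by a factor of ≈ 1.37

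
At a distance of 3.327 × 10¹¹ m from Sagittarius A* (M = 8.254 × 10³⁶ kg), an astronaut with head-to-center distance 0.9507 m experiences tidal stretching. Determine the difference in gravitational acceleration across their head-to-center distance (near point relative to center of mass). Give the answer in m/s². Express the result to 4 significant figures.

Differencing GM/(d−r)² and GM/d² to first order in r/d gives 2GMr/d³.
Δa = 2GMr/d³
   = 2 × (6.674 × 10⁻¹¹) × (8.254 × 10³⁶) × (0.9507) / (3.327 × 10¹¹)³
   = 2.844 × 10⁻⁸ m/s²

2.844 × 10⁻⁸ m/s²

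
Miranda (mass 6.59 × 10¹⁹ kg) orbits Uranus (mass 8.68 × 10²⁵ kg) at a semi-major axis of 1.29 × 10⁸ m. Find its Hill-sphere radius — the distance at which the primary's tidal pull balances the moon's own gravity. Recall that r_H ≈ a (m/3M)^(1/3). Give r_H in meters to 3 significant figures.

8.16 × 10⁵ m

r_H ≈ a (m/3M)^(1/3)
    = (1.29 × 10⁸) × (6.59 × 10¹⁹ / (3 × 8.68 × 10²⁵))^(1/3)
    = 8.16 × 10⁵ m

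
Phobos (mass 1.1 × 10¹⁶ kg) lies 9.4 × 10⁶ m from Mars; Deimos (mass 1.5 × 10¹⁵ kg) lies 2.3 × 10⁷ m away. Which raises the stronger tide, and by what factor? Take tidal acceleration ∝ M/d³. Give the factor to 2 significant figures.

Phobos, by a factor of ≈ 110

The tide-raising term goes as M/d³ (the gradient of a 1/d² field).
Phobos: (1.1 × 10¹⁶) / (9.4 × 10⁶)³ = 1.324 × 10⁻⁵
Deimos: (1.5 × 10¹⁵) / (2.3 × 10⁷)³ = 1.233 × 10⁻⁷
Ratio (larger/smaller) = 110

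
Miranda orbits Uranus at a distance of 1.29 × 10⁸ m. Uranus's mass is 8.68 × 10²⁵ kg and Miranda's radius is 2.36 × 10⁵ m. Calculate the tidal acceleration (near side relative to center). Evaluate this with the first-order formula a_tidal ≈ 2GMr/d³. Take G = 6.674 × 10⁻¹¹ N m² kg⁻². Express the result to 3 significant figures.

1.27 × 10⁻³ m/s²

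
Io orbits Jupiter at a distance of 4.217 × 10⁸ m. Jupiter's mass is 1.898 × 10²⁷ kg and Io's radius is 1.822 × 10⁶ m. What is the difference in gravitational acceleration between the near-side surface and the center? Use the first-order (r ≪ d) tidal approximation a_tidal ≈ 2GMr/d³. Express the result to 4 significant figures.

6.155 × 10⁻³ m/s²

Δa = 2GMr/d³
   = 2 × (6.674 × 10⁻¹¹) × (1.898 × 10²⁷) × (1.822 × 10⁶) / (4.217 × 10⁸)³
   = 6.155 × 10⁻³ m/s²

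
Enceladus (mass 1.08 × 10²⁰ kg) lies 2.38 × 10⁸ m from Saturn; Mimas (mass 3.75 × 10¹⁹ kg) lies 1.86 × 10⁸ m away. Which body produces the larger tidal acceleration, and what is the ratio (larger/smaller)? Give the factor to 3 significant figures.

Tidal acceleration ∝ M/d³, so compare M/d³ for each.
Enceladus: (1.08 × 10²⁰) / (2.38 × 10⁸)³ = 8.011 × 10⁻⁶
Mimas: (3.75 × 10¹⁹) / (1.86 × 10⁸)³ = 5.828 × 10⁻⁶
Ratio (larger/smaller) = 1.37

Enceladus, by a factor of ≈ 1.37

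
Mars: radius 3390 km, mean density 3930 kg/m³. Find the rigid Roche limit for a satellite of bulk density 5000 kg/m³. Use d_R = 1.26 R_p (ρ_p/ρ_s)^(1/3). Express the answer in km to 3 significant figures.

d_R = 1.26 × 3390 km × (3930/5000)^(1/3)
    = 3940 km

3940 km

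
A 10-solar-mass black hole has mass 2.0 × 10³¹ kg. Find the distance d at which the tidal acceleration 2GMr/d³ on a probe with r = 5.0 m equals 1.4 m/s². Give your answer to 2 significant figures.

2GMr/d³ = a_tidal  ⇒  d = (2GMr / a_tidal)^(1/3)
d = (2 × 6.674×10⁻¹¹ × (2.0 × 10³¹) × (5.0) / (1.4))^(1/3)
  = 2.1 × 10⁷ m

2.1 × 10⁷ m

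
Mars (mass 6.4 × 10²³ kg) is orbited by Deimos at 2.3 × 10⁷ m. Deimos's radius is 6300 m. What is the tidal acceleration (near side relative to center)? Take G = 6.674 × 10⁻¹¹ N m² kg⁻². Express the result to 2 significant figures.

4.4 × 10⁻⁵ m/s²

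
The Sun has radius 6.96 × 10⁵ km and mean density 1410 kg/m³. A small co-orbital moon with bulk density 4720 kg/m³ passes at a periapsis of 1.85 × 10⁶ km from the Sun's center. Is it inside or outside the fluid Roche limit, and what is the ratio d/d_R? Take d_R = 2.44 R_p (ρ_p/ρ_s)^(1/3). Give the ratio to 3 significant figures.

outside; d/d_R ≈ 1.63

d_R = 2.44 × (6.96 × 10⁵ km) × (1410/4720)^(1/3) = 1.135 × 10⁶ km
d/d_R = (1.85 × 10⁶) / (1.135 × 10⁶) = 1.63
Since d/d_R > 1, the body is outside the Roche limit.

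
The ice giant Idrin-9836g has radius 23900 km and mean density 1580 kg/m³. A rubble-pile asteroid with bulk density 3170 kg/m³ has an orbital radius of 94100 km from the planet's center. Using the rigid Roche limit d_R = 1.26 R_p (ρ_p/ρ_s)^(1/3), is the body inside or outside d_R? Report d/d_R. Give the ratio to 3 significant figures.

outside; d/d_R ≈ 3.94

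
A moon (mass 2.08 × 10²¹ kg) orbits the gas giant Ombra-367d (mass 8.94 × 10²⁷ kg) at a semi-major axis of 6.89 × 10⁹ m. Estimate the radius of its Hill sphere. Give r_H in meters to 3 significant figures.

2.94 × 10⁷ m

r_H ≈ a (m/3M)^(1/3)
    = (6.89 × 10⁹) × (2.08 × 10²¹ / (3 × 8.94 × 10²⁷))^(1/3)
    = 2.94 × 10⁷ m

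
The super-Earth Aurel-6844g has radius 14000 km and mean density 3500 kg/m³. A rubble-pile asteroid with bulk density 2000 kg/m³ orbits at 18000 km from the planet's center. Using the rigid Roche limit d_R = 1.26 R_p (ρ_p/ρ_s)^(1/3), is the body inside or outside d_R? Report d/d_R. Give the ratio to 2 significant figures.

inside; d/d_R ≈ 0.85

d_R = 1.26 × (14000 km) × (3500/2000)^(1/3) = 21260 km
d/d_R = (18000) / (21260) = 0.85
Since d/d_R < 1, the body is inside the Roche limit.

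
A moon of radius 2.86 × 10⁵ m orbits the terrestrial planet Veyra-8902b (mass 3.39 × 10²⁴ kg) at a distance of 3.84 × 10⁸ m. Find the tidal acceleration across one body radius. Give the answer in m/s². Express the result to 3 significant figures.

2.29 × 10⁻⁶ m/s²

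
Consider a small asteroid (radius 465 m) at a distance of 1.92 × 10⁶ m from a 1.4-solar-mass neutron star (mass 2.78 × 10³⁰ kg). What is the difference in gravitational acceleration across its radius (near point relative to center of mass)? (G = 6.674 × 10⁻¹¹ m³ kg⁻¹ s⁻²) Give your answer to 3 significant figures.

2.44 × 10⁴ m/s²

Since r ≪ d, expand the inverse-square field across one radius to get the leading 2GMr/d³ term.
Δa = 2GMr/d³
   = 2 × (6.674 × 10⁻¹¹) × (2.78 × 10³⁰) × (465) / (1.92 × 10⁶)³
   = 2.44 × 10⁴ m/s²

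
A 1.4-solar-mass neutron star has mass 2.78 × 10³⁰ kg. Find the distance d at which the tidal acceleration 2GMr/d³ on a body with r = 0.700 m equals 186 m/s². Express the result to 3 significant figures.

2GMr/d³ = a_tidal  ⇒  d = (2GMr / a_tidal)^(1/3)
d = (2 × 6.674×10⁻¹¹ × (2.78 × 10³⁰) × (0.700) / (186))^(1/3)
  = 1.12 × 10⁶ m

1.12 × 10⁶ m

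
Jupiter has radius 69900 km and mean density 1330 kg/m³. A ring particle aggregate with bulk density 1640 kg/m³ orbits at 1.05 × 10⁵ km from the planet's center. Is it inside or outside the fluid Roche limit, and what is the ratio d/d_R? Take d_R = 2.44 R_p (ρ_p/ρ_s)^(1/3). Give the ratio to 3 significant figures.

d_R = 2.44 × (69900 km) × (1330/1640)^(1/3) = 1.591 × 10⁵ km
d/d_R = (1.05 × 10⁵) / (1.591 × 10⁵) = 0.660
Since d/d_R < 1, the body is inside the Roche limit.

inside; d/d_R ≈ 0.660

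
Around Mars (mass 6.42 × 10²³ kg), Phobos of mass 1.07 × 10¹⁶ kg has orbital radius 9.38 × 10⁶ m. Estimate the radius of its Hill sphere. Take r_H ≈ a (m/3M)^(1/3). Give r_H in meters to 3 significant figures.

r_H ≈ a (m/3M)^(1/3)
    = (9.38 × 10⁶) × (1.07 × 10¹⁶ / (3 × 6.42 × 10²³))^(1/3)
    = 1.66 × 10⁴ m

1.66 × 10⁴ m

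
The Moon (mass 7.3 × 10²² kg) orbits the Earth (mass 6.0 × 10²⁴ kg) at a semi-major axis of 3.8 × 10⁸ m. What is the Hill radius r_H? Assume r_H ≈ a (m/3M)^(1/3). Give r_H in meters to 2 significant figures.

r_H ≈ a (m/3M)^(1/3)
    = (3.8 × 10⁸) × (7.3 × 10²² / (3 × 6.0 × 10²⁴))^(1/3)
    = 6.1 × 10⁷ m

6.1 × 10⁷ m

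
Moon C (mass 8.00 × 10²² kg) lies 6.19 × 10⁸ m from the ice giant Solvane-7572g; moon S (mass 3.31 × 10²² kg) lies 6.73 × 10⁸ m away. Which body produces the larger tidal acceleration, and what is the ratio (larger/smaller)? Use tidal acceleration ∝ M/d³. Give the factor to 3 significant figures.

Moon C, by a factor of ≈ 3.11

Tidal acceleration ∝ M/d³, so compare M/d³ for each.
Moon C: (8.00 × 10²²) / (6.19 × 10⁸)³ = 3.373 × 10⁻⁴
Moon S: (3.31 × 10²²) / (6.73 × 10⁸)³ = 1.086 × 10⁻⁴
Ratio (larger/smaller) = 3.11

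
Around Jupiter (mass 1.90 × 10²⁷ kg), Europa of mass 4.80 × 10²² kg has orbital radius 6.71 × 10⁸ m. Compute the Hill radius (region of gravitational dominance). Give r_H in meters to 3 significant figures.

1.37 × 10⁷ m

r_H ≈ a (m/3M)^(1/3)
    = (6.71 × 10⁸) × (4.80 × 10²² / (3 × 1.90 × 10²⁷))^(1/3)
    = 1.37 × 10⁷ m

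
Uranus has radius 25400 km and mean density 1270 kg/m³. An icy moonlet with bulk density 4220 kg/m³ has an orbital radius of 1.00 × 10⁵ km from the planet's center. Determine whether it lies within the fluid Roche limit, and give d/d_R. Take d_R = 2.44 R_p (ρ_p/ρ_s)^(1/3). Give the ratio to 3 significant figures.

outside; d/d_R ≈ 2.41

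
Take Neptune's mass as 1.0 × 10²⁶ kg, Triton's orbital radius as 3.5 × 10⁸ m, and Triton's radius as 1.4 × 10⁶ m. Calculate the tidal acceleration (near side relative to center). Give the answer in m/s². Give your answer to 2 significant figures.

4.4 × 10⁻⁴ m/s²

Δg = 2GMr/d³
   = 2 × (6.674 × 10⁻¹¹) × (1.0 × 10²⁶) × (1.4 × 10⁶) / (3.5 × 10⁸)³
   = 4.4 × 10⁻⁴ m/s²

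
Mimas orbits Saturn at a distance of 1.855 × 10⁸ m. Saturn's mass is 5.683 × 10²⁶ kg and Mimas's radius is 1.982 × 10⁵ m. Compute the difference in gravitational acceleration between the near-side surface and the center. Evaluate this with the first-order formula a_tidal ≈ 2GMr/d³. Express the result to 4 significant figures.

Δa = 2GMr/d³
   = 2 × (6.674 × 10⁻¹¹) × (5.683 × 10²⁶) × (1.982 × 10⁵) / (1.855 × 10⁸)³
   = 2.355 × 10⁻³ m/s²

2.355 × 10⁻³ m/s²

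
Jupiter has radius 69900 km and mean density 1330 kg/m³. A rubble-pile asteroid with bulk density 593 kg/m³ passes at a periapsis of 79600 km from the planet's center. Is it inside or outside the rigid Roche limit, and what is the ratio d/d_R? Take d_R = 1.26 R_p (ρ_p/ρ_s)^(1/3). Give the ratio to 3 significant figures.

inside; d/d_R ≈ 0.690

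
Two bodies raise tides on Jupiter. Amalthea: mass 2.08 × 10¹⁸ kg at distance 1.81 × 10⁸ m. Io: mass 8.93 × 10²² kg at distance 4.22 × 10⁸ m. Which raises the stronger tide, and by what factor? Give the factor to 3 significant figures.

Io, by a factor of ≈ 3390

Tidal acceleration ∝ M/d³, so compare M/d³ for each.
Amalthea: (2.08 × 10¹⁸) / (1.81 × 10⁸)³ = 3.508 × 10⁻⁷
Io: (8.93 × 10²²) / (4.22 × 10⁸)³ = 1.188 × 10⁻³
Ratio (larger/smaller) = 3390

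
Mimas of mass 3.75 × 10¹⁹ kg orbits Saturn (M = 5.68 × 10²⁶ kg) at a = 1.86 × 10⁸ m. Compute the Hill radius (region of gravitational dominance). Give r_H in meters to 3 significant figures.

5.21 × 10⁵ m

r_H ≈ a (m/3M)^(1/3)
    = (1.86 × 10⁸) × (3.75 × 10¹⁹ / (3 × 5.68 × 10²⁶))^(1/3)
    = 5.21 × 10⁵ m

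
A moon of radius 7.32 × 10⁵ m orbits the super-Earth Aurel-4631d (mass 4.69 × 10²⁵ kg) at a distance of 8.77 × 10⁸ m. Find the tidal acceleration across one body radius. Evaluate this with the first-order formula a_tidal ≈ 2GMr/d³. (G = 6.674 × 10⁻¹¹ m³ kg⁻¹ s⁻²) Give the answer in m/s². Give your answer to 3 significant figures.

Δa = 2GMr/d³
   = 2 × (6.674 × 10⁻¹¹) × (4.69 × 10²⁵) × (7.32 × 10⁵) / (8.77 × 10⁸)³
   = 6.79 × 10⁻⁶ m/s²

6.79 × 10⁻⁶ m/s²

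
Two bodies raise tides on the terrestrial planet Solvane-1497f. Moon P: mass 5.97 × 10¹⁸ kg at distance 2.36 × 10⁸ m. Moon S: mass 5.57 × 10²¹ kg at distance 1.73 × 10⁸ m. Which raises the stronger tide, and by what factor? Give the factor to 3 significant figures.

Compare M/d³ for the two perturbers:
Moon P: (5.97 × 10¹⁸) / (2.36 × 10⁸)³ = 4.542 × 10⁻⁷
Moon S: (5.57 × 10²¹) / (1.73 × 10⁸)³ = 1.076 × 10⁻³
Ratio (larger/smaller) = 2370

Moon S, by a factor of ≈ 2370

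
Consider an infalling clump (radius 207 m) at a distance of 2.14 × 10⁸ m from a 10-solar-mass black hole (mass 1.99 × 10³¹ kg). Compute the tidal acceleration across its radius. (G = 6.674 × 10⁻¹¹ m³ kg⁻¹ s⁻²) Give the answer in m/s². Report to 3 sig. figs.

5.61 × 10⁻² m/s²

a_tidal = 2GMr/d³
        = 2 × (6.674 × 10⁻¹¹) × (1.99 × 10³¹) × (207) / (2.14 × 10⁸)³
        = 5.61 × 10⁻² m/s²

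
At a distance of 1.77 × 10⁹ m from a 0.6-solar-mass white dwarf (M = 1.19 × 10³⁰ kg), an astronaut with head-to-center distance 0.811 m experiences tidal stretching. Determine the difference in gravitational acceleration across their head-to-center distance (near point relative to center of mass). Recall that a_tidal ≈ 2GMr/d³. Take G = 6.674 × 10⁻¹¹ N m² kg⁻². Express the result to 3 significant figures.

Δg = 2GMr/d³
   = 2 × (6.674 × 10⁻¹¹) × (1.19 × 10³⁰) × (0.811) / (1.77 × 10⁹)³
   = 2.32 × 10⁻⁸ m/s²

2.32 × 10⁻⁸ m/s²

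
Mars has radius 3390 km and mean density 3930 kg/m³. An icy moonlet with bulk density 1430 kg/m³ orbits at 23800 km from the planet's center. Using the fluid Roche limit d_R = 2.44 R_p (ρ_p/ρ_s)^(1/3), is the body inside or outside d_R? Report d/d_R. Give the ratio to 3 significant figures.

d_R = 2.44 × (3390 km) × (3930/1430)^(1/3) = 11590 km
d/d_R = (23800) / (11590) = 2.05
Since d/d_R > 1, the body is outside the Roche limit.

outside; d/d_R ≈ 2.05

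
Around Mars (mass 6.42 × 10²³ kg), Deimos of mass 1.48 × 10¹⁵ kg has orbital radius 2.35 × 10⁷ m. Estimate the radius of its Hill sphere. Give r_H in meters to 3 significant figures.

2.15 × 10⁴ m

r_H ≈ a (m/3M)^(1/3)
    = (2.35 × 10⁷) × (1.48 × 10¹⁵ / (3 × 6.42 × 10²³))^(1/3)
    = 2.15 × 10⁴ m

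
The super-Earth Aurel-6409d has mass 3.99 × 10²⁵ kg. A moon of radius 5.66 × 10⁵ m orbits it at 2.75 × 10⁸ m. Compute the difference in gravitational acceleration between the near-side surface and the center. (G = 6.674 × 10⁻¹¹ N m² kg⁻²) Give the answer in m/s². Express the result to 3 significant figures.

1.45 × 10⁻⁴ m/s²

Δa = 2GMr/d³
   = 2 × (6.674 × 10⁻¹¹) × (3.99 × 10²⁵) × (5.66 × 10⁵) / (2.75 × 10⁸)³
   = 1.45 × 10⁻⁴ m/s²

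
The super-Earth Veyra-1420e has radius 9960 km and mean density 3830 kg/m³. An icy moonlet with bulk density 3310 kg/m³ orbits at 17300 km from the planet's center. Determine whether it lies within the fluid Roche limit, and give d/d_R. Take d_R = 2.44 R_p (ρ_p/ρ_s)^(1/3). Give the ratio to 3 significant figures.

d_R = 2.44 × (9960 km) × (3830/3310)^(1/3) = 25510 km
d/d_R = (17300) / (25510) = 0.678
Since d/d_R < 1, the body is inside the Roche limit.

inside; d/d_R ≈ 0.678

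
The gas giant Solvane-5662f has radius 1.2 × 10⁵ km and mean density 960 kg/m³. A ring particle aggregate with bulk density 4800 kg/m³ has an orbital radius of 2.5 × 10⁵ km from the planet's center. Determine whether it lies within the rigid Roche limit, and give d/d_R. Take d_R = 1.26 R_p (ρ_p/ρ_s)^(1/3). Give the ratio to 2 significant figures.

d_R = 1.26 × (1.2 × 10⁵ km) × (960/4800)^(1/3) = 88420 km
d/d_R = (2.5 × 10⁵) / (88420) = 2.8
Since d/d_R > 1, the body is outside the Roche limit.

outside; d/d_R ≈ 2.8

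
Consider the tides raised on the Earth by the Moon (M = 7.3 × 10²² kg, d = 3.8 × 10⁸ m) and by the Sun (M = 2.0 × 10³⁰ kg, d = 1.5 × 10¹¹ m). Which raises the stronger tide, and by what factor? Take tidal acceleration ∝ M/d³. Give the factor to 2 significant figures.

The Moon, by a factor of ≈ 2.2

The tide-raising term goes as M/d³ (the gradient of a 1/d² field).
The Moon: (7.3 × 10²²) / (3.8 × 10⁸)³ = 1.330 × 10⁻³
The Sun: (2.0 × 10³⁰) / (1.5 × 10¹¹)³ = 5.926 × 10⁻⁴
Ratio (larger/smaller) = 2.2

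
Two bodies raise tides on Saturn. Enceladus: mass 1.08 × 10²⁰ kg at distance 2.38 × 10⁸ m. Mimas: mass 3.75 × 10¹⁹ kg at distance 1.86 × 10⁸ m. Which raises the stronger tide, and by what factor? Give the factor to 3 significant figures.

The tide-raising term goes as M/d³ (the gradient of a 1/d² field).
Enceladus: (1.08 × 10²⁰) / (2.38 × 10⁸)³ = 8.011 × 10⁻⁶
Mimas: (3.75 × 10¹⁹) / (1.86 × 10⁸)³ = 5.828 × 10⁻⁶
Ratio (larger/smaller) = 1.37

Enceladus, by a factor of ≈ 1.37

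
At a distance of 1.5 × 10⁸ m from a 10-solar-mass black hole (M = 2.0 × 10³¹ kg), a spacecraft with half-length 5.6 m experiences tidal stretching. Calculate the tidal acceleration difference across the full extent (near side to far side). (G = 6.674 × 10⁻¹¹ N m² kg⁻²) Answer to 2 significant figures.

8.9 × 10⁻³ m/s²

a_tidal = 4GMr/d³
        = 4 × (6.674 × 10⁻¹¹) × (2.0 × 10³¹) × (5.6) / (1.5 × 10⁸)³
        = 8.9 × 10⁻³ m/s²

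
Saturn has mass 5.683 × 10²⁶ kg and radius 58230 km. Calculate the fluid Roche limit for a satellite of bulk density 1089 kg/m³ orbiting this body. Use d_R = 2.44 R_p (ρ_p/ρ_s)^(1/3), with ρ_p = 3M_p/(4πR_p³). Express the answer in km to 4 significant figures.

ρ_p = 3M_p/(4πR_p³) = 3 × (5.683 × 10²⁶) / (4π × (5.823 × 10⁷ m)³) = 687.1 kg/m³
d_R = 2.44 × 58230 km × (687.1/1089)^(1/3)
    = 1.219 × 10⁵ km

1.219 × 10⁵ km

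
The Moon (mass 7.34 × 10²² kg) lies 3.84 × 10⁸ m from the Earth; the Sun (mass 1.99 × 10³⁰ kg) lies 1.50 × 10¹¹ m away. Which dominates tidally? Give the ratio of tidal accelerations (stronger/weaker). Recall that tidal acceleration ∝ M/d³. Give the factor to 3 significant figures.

The Moon, by a factor of ≈ 2.20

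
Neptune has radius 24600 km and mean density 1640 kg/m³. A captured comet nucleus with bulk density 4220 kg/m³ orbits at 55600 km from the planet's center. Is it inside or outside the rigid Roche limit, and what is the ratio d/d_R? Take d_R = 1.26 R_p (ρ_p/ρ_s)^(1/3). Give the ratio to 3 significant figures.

outside; d/d_R ≈ 2.46

d_R = 1.26 × (24600 km) × (1640/4220)^(1/3) = 22620 km
d/d_R = (55600) / (22620) = 2.46
Since d/d_R > 1, the body is outside the Roche limit.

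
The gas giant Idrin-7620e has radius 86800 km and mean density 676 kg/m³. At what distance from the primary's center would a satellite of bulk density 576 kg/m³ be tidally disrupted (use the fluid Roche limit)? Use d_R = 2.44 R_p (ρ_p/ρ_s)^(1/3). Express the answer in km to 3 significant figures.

2.23 × 10⁵ km

d_R = 2.44 × 86800 km × (676/576)^(1/3)
    = 2.23 × 10⁵ km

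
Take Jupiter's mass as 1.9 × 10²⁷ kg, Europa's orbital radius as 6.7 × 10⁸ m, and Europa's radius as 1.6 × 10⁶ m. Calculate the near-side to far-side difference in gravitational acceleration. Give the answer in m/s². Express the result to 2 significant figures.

a_tidal = 4GMr/d³
        = 4 × (6.674 × 10⁻¹¹) × (1.9 × 10²⁷) × (1.6 × 10⁶) / (6.7 × 10⁸)³
        = 2.7 × 10⁻³ m/s²

2.7 × 10⁻³ m/s²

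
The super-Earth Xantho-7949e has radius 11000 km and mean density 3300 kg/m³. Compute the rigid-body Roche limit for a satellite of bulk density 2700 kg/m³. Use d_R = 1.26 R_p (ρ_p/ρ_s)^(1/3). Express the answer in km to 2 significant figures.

d_R = 1.26 × 11000 km × (3300/2700)^(1/3)
    = 15000 km

15000 km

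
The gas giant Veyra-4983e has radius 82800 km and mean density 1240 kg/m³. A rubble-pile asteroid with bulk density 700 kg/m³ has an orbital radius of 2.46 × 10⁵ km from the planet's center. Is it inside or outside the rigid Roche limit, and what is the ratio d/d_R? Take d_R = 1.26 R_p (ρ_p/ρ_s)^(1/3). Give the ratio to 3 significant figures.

d_R = 1.26 × (82800 km) × (1240/700)^(1/3) = 1.262 × 10⁵ km
d/d_R = (2.46 × 10⁵) / (1.262 × 10⁵) = 1.95
Since d/d_R > 1, the body is outside the Roche limit.

outside; d/d_R ≈ 1.95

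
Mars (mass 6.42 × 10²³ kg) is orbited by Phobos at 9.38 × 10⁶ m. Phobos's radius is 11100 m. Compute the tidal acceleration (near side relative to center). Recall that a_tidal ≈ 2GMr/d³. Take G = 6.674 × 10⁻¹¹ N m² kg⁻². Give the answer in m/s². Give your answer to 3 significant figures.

a_tidal = 2GMr/d³
        = 2 × (6.674 × 10⁻¹¹) × (6.42 × 10²³) × (11100) / (9.38 × 10⁶)³
        = 1.15 × 10⁻³ m/s²

1.15 × 10⁻³ m/s²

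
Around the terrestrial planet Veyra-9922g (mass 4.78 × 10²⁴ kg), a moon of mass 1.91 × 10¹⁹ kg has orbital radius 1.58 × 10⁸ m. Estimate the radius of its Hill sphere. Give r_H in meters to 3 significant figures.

r_H ≈ a (m/3M)^(1/3)
    = (1.58 × 10⁸) × (1.91 × 10¹⁹ / (3 × 4.78 × 10²⁴))^(1/3)
    = 1.74 × 10⁶ m

1.74 × 10⁶ m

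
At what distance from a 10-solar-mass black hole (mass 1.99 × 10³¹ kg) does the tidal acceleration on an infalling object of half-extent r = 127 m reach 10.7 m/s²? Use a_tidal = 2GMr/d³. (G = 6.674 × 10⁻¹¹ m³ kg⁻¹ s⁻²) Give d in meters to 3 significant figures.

3.16 × 10⁷ m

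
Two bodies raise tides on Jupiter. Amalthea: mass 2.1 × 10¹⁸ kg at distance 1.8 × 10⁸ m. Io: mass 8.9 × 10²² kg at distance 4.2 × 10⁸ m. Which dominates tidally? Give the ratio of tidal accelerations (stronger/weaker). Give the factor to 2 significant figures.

Io, by a factor of ≈ 3300

Tidal acceleration ∝ M/d³, so compare M/d³ for each.
Amalthea: (2.1 × 10¹⁸) / (1.8 × 10⁸)³ = 3.601 × 10⁻⁷
Io: (8.9 × 10²²) / (4.2 × 10⁸)³ = 1.201 × 10⁻³
Ratio (larger/smaller) = 3300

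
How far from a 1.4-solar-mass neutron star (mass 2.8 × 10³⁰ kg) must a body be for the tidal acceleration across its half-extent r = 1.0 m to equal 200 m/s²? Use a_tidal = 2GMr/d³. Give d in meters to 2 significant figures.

2GMr/d³ = a_tidal  ⇒  d = (2GMr / a_tidal)^(1/3)
d = (2 × 6.674×10⁻¹¹ × (2.8 × 10³⁰) × (1.0) / (200))^(1/3)
  = 1.2 × 10⁶ m

1.2 × 10⁶ m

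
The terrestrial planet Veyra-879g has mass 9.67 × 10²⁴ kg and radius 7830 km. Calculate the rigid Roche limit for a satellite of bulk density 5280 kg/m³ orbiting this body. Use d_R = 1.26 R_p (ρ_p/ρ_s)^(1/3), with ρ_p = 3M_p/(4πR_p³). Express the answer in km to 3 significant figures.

ρ_p = 3M_p/(4πR_p³) = 3 × (9.67 × 10²⁴) / (4π × (7.83 × 10⁶ m)³) = 4810 kg/m³
d_R = 1.26 × 7830 km × (4810/5280)^(1/3)
    = 9560 km

9560 km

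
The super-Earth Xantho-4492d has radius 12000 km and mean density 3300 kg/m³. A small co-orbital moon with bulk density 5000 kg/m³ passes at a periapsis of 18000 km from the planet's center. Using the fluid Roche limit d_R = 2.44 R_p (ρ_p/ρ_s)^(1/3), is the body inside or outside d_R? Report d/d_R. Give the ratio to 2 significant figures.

d_R = 2.44 × (12000 km) × (3300/5000)^(1/3) = 25490 km
d/d_R = (18000) / (25490) = 0.71
Since d/d_R < 1, the body is inside the Roche limit.

inside; d/d_R ≈ 0.71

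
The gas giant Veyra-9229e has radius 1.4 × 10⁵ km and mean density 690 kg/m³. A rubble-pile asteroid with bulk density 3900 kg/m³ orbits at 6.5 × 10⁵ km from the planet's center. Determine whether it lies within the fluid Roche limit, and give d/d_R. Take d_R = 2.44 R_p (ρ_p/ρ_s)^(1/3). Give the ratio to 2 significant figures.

d_R = 2.44 × (1.4 × 10⁵ km) × (690/3900)^(1/3) = 1.918 × 10⁵ km
d/d_R = (6.5 × 10⁵) / (1.918 × 10⁵) = 3.4
Since d/d_R > 1, the body is outside the Roche limit.

outside; d/d_R ≈ 3.4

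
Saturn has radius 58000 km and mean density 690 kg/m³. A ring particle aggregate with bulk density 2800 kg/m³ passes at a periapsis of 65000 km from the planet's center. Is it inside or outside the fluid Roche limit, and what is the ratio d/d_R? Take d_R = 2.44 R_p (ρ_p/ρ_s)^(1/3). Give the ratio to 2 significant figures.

inside; d/d_R ≈ 0.73

d_R = 2.44 × (58000 km) × (690/2800)^(1/3) = 88730 km
d/d_R = (65000) / (88730) = 0.73
Since d/d_R < 1, the body is inside the Roche limit.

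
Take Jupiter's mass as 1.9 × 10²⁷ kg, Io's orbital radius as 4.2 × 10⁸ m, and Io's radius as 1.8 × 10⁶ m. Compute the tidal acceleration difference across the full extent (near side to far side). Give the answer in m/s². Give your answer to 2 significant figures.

1.2 × 10⁻² m/s²

Δg = 4GMr/d³
   = 4 × (6.674 × 10⁻¹¹) × (1.9 × 10²⁷) × (1.8 × 10⁶) / (4.2 × 10⁸)³
   = 1.2 × 10⁻² m/s²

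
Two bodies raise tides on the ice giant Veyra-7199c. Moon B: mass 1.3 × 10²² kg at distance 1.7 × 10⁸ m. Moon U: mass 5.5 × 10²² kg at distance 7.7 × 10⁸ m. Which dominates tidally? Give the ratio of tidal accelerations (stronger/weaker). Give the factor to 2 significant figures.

Tidal stretch scales as M/d³; compute that for each body.
Moon B: (1.3 × 10²²) / (1.7 × 10⁸)³ = 2.646 × 10⁻³
Moon U: (5.5 × 10²²) / (7.7 × 10⁸)³ = 1.205 × 10⁻⁴
Ratio (larger/smaller) = 22

Moon B, by a factor of ≈ 22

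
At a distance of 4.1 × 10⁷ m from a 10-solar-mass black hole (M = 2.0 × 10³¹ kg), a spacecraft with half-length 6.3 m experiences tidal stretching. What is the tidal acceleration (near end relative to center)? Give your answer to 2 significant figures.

Δg = 2GMr/d³
   = 2 × (6.674 × 10⁻¹¹) × (2.0 × 10³¹) × (6.3) / (4.1 × 10⁷)³
   = 2.4 × 10⁻¹ m/s²

2.4 × 10⁻¹ m/s²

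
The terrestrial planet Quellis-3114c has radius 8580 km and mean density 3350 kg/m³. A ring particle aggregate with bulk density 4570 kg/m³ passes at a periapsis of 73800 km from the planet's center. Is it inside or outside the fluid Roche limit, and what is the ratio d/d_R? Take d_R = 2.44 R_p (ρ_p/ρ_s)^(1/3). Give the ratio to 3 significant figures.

outside; d/d_R ≈ 3.91

d_R = 2.44 × (8580 km) × (3350/4570)^(1/3) = 18880 km
d/d_R = (73800) / (18880) = 3.91
Since d/d_R > 1, the body is outside the Roche limit.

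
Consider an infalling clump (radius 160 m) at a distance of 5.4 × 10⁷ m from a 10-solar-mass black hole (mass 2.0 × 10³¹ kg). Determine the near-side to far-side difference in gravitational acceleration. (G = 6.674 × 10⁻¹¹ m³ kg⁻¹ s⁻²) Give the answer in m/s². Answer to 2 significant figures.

5.4 m/s²

a_tidal = 4GMr/d³
        = 4 × (6.674 × 10⁻¹¹) × (2.0 × 10³¹) × (160) / (5.4 × 10⁷)³
        = 5.4 m/s²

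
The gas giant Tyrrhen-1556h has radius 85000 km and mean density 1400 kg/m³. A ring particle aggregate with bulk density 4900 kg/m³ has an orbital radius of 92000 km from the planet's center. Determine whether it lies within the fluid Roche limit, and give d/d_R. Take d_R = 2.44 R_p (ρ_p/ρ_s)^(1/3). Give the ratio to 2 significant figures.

inside; d/d_R ≈ 0.67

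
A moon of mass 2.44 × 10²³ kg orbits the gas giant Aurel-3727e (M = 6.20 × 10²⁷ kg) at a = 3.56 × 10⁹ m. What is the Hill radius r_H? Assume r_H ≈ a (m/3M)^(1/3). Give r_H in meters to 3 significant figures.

r_H ≈ a (m/3M)^(1/3)
    = (3.56 × 10⁹) × (2.44 × 10²³ / (3 × 6.20 × 10²⁷))^(1/3)
    = 8.40 × 10⁷ m

8.40 × 10⁷ m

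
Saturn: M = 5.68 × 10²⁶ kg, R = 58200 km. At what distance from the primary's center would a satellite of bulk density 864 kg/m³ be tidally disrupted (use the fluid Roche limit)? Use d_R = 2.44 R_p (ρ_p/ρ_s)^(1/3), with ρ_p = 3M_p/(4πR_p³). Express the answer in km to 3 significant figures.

1.32 × 10⁵ km

ρ_p = 3M_p/(4πR_p³) = 3 × (5.68 × 10²⁶) / (4π × (5.82 × 10⁷ m)³) = 688 kg/m³
d_R = 2.44 × 58200 km × (688/864)^(1/3)
    = 1.32 × 10⁵ km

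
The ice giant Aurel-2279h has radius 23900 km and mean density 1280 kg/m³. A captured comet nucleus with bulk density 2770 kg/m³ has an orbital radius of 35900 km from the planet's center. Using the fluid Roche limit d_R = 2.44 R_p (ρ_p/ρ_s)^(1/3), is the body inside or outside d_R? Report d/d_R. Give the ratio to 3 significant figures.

inside; d/d_R ≈ 0.796

d_R = 2.44 × (23900 km) × (1280/2770)^(1/3) = 45080 km
d/d_R = (35900) / (45080) = 0.796
Since d/d_R < 1, the body is inside the Roche limit.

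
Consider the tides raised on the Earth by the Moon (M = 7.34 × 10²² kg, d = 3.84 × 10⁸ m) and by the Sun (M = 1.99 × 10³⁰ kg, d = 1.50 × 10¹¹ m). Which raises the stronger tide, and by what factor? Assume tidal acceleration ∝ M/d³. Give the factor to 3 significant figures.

Compare M/d³ for the two perturbers:
The Moon: (7.34 × 10²²) / (3.84 × 10⁸)³ = 1.296 × 10⁻³
The Sun: (1.99 × 10³⁰) / (1.50 × 10¹¹)³ = 5.896 × 10⁻⁴
Ratio (larger/smaller) = 2.20

The Moon, by a factor of ≈ 2.20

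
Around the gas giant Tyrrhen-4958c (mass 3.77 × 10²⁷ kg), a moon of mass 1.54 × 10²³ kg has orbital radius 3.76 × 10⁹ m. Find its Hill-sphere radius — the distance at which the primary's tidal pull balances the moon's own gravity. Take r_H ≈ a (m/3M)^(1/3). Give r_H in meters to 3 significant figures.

r_H ≈ a (m/3M)^(1/3)
    = (3.76 × 10⁹) × (1.54 × 10²³ / (3 × 3.77 × 10²⁷))^(1/3)
    = 8.98 × 10⁷ m

8.98 × 10⁷ m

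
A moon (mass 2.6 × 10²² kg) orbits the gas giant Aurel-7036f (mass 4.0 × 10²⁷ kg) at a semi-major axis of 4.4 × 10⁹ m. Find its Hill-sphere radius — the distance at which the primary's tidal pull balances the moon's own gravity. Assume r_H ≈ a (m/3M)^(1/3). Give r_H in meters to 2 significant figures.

r_H ≈ a (m/3M)^(1/3)
    = (4.4 × 10⁹) × (2.6 × 10²² / (3 × 4.0 × 10²⁷))^(1/3)
    = 5.7 × 10⁷ m

5.7 × 10⁷ m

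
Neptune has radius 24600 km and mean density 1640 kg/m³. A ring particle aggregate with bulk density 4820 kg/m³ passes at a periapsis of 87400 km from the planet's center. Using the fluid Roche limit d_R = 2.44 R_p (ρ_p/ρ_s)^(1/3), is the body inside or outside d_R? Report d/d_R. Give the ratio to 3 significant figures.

d_R = 2.44 × (24600 km) × (1640/4820)^(1/3) = 41900 km
d/d_R = (87400) / (41900) = 2.09
Since d/d_R > 1, the body is outside the Roche limit.

outside; d/d_R ≈ 2.09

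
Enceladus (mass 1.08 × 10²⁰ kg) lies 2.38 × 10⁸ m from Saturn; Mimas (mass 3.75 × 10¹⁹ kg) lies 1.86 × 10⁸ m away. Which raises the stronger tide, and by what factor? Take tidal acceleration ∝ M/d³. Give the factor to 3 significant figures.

Enceladus, by a factor of ≈ 1.37

Tidal acceleration ∝ M/d³, so compare M/d³ for each.
Enceladus: (1.08 × 10²⁰) / (2.38 × 10⁸)³ = 8.011 × 10⁻⁶
Mimas: (3.75 × 10¹⁹) / (1.86 × 10⁸)³ = 5.828 × 10⁻⁶
Ratio (larger/smaller) = 1.37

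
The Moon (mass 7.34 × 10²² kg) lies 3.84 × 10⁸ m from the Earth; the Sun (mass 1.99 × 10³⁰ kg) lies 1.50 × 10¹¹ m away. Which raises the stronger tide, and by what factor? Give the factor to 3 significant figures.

Tidal acceleration ∝ M/d³, so compare M/d³ for each.
The Moon: (7.34 × 10²²) / (3.84 × 10⁸)³ = 1.296 × 10⁻³
The Sun: (1.99 × 10³⁰) / (1.50 × 10¹¹)³ = 5.896 × 10⁻⁴
Ratio (larger/smaller) = 2.20

The Moon, by a factor of ≈ 2.20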